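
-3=-3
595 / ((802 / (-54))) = -16065 / 401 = -40.06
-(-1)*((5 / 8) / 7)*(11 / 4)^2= 0.68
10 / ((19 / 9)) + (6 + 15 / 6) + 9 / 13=6881 / 494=13.93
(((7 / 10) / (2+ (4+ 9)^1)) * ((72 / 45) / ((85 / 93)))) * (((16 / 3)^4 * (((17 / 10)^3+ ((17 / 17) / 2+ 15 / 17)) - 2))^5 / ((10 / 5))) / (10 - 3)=2958227592142122.45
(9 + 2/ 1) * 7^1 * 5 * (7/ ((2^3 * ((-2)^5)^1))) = -2695/ 256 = -10.53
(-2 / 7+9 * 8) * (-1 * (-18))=9036 / 7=1290.86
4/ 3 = 1.33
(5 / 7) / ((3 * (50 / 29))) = 29 / 210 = 0.14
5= 5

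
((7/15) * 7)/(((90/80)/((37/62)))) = 7252/4185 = 1.73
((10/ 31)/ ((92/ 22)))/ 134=55/ 95542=0.00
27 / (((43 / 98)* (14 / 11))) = 2079 / 43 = 48.35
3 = 3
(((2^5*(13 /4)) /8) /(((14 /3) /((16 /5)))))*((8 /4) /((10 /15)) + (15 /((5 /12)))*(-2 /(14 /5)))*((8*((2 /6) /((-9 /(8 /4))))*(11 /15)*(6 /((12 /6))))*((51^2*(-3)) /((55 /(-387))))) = 88772920704 /6125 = 14493538.07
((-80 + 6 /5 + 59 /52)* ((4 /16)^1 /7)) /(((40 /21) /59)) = -85.92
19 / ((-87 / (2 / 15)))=-38 / 1305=-0.03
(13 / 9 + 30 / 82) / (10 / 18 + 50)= 668 / 18655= 0.04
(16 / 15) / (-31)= -16 / 465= -0.03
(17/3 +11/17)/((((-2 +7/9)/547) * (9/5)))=-880670/561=-1569.82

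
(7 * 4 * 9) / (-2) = -126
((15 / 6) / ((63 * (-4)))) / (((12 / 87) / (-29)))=4205 / 2016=2.09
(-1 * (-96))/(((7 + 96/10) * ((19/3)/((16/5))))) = 4608/1577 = 2.92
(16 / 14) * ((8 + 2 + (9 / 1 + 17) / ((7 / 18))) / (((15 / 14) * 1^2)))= 8608 / 105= 81.98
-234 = -234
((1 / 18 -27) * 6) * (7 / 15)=-679 / 9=-75.44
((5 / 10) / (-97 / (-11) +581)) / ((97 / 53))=0.00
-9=-9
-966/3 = -322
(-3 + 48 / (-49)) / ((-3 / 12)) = 780 / 49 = 15.92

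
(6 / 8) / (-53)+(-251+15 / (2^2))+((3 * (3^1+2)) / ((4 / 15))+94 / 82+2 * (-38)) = -2310923 / 8692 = -265.87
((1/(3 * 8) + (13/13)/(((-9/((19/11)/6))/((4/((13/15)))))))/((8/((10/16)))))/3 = -5455/1976832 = -0.00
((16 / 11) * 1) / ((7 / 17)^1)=272 / 77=3.53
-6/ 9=-2/ 3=-0.67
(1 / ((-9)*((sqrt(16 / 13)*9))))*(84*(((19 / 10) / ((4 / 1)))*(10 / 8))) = -133*sqrt(13) / 864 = -0.56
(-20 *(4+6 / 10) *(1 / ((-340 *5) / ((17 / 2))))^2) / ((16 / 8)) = -23 / 20000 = -0.00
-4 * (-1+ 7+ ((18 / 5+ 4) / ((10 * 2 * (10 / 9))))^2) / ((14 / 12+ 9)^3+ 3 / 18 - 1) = -82579014 / 3543765625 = -0.02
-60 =-60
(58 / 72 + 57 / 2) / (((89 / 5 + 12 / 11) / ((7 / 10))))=81235 / 74808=1.09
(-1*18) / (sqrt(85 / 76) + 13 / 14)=3458 / 53 - 98*sqrt(1615) / 53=-9.06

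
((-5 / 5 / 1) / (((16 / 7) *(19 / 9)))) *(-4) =63 / 76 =0.83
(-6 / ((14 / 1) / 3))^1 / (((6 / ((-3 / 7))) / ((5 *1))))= 45 / 98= 0.46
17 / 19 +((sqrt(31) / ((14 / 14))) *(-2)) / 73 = 17 / 19- 2 *sqrt(31) / 73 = 0.74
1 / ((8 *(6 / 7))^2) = 49 / 2304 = 0.02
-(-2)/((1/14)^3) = 5488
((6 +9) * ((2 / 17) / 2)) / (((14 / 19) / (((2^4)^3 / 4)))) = 145920 / 119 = 1226.22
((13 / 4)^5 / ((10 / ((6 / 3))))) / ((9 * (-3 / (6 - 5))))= -371293 / 138240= -2.69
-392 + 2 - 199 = -589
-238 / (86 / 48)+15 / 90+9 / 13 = -442655 / 3354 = -131.98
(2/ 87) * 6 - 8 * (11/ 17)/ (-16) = 0.46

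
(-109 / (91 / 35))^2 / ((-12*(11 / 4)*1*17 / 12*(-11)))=1188100 / 347633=3.42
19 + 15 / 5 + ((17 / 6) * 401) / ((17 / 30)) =2027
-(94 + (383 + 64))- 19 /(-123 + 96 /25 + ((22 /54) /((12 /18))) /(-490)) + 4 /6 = -8515859131 /15765033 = -540.17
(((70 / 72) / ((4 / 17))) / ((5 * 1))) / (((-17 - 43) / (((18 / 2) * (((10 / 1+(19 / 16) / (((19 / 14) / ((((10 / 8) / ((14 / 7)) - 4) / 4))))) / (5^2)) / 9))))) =-282149 / 55296000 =-0.01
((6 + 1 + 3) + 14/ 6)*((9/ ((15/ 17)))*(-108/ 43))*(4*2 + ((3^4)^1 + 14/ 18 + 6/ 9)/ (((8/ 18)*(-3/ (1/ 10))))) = -617049/ 1075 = -574.00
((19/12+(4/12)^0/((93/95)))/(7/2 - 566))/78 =-323/5440500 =-0.00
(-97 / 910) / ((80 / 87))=-8439 / 72800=-0.12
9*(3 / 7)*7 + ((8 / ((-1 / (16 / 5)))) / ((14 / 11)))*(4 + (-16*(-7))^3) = -989071183 / 35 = -28259176.66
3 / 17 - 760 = -12917 / 17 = -759.82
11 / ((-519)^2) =11 / 269361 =0.00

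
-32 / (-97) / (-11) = -32 / 1067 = -0.03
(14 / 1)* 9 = 126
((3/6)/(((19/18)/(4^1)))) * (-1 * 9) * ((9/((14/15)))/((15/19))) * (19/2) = -13851/7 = -1978.71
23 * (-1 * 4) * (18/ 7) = -1656/ 7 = -236.57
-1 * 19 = -19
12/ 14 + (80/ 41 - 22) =-5508/ 287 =-19.19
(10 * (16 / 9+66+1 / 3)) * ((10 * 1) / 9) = 61300 / 81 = 756.79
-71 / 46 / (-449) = 71 / 20654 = 0.00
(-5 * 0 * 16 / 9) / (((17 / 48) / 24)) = 0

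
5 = 5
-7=-7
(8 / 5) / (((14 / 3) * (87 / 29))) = 4 / 35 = 0.11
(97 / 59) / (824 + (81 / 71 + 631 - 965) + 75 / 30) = 13774 / 4135723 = 0.00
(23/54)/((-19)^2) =23/19494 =0.00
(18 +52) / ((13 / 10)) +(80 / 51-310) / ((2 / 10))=-986750 / 663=-1488.31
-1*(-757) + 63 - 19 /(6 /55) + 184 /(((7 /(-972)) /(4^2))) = -17142283 /42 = -408149.60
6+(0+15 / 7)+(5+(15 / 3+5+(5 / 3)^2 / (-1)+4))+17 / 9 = 1654 / 63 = 26.25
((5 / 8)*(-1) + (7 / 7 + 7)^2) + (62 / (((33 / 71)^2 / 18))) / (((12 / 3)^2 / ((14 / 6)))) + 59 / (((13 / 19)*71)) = 2192459089 / 2680392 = 817.96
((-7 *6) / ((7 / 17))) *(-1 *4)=408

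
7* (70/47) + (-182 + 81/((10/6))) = -28899/235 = -122.97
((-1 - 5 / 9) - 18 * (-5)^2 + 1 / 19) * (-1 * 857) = 66166399 / 171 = 386938.01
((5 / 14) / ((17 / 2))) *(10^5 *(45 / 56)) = 2812500 / 833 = 3376.35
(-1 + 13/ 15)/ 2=-1/ 15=-0.07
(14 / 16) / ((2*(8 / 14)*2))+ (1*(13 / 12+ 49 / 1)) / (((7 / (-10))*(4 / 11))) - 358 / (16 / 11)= -1189435 / 2688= -442.50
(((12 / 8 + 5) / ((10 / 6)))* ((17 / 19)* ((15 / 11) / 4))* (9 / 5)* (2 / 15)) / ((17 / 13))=4563 / 20900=0.22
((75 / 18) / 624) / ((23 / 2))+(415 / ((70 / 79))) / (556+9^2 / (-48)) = 2260097611 / 2673045648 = 0.85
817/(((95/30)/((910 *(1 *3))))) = 704340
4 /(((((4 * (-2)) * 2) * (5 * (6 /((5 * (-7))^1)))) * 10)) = 7 /240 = 0.03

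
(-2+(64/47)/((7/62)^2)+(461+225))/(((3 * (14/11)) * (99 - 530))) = -10016974/20844453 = -0.48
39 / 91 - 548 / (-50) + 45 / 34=75637 / 5950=12.71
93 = 93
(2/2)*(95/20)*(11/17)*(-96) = -295.06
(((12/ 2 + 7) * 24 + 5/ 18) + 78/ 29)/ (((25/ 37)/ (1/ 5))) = 6083281/ 65250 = 93.23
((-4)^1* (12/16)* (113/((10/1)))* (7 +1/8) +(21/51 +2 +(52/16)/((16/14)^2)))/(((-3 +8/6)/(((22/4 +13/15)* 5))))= 4519.78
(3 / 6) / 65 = 1 / 130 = 0.01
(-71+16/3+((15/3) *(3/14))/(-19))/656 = -52447/523488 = -0.10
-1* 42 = -42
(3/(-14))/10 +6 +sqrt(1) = 977/140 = 6.98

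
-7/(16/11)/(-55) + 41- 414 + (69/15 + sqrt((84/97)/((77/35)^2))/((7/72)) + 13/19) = -111759/304 + 720 * sqrt(2037)/7469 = -363.28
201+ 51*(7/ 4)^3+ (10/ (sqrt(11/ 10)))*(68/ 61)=680*sqrt(110)/ 671+ 30357/ 64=484.96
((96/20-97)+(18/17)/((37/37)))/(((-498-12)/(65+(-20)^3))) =-1418.05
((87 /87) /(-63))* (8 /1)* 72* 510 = -32640 /7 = -4662.86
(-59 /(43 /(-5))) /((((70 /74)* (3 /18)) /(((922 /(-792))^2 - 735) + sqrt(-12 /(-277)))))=-251148122737 /7866936 + 26196* sqrt(831) /83377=-31915.46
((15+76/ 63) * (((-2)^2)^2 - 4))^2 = 37820.99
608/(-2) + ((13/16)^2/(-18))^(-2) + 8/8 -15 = 12151266/28561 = 425.45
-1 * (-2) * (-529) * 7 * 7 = -51842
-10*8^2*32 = -20480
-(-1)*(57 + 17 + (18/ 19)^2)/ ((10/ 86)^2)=49993262/ 9025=5539.42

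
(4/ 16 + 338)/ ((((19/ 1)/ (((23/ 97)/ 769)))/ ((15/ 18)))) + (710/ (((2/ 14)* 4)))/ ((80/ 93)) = 65507705467/ 45352544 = 1444.41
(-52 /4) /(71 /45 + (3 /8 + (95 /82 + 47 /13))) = -2494440 /1290719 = -1.93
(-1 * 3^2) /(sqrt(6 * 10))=-3 * sqrt(15) /10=-1.16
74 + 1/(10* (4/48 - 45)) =199424/2695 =74.00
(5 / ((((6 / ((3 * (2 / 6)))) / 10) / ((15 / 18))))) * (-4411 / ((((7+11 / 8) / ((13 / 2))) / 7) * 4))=-50175125 / 1206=-41604.58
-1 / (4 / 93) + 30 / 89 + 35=4303 / 356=12.09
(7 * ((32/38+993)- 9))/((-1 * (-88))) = 16373/209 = 78.34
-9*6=-54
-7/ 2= -3.50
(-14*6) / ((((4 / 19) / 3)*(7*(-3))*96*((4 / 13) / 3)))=741 / 128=5.79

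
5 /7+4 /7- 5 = -26 /7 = -3.71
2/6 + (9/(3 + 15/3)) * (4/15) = 19/30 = 0.63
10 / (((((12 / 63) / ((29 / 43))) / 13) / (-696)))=-13775580 / 43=-320362.33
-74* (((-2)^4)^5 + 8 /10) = -387973416 /5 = -77594683.20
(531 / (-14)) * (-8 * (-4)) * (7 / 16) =-531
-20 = -20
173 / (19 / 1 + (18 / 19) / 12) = 6574 / 725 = 9.07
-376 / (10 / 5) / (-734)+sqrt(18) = 4.50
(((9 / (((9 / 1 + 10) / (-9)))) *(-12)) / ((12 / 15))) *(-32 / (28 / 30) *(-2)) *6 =3499200 / 133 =26309.77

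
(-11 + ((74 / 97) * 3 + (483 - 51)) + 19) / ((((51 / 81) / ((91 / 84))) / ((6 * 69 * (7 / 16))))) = 3636652383 / 26384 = 137835.52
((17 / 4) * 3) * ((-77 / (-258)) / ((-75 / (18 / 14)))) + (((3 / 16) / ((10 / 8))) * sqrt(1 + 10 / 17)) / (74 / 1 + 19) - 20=-172561 / 8600 + 3 * sqrt(51) / 10540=-20.06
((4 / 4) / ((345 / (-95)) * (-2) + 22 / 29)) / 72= 551 / 318240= 0.00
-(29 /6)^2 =-841 /36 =-23.36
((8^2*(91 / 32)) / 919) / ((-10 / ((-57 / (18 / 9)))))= 5187 / 9190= 0.56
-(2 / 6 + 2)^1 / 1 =-7 / 3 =-2.33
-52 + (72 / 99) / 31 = -17724 / 341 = -51.98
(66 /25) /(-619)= -66 /15475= -0.00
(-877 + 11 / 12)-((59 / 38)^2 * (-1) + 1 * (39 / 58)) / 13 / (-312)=-49600666645 / 56616352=-876.08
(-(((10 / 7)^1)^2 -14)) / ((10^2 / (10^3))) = 5860 / 49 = 119.59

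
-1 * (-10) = 10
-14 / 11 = -1.27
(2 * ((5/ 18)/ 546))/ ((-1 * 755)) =-1/ 742014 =-0.00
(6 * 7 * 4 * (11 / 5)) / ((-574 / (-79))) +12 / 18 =31694 / 615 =51.53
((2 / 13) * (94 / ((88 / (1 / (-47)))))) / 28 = -1 / 8008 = -0.00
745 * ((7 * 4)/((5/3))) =12516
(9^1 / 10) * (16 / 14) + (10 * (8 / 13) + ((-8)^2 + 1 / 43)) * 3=4139169 / 19565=211.56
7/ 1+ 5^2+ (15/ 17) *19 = 829/ 17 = 48.76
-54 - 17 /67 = -3635 /67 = -54.25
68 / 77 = 0.88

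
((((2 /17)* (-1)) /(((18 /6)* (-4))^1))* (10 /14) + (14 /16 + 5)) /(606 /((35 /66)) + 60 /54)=251985 /49002704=0.01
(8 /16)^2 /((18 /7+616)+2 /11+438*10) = 77 /1539616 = 0.00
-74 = -74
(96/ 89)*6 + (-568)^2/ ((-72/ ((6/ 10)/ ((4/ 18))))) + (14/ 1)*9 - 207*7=-5969643/ 445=-13414.93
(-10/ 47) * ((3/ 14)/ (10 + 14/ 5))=-75/ 21056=-0.00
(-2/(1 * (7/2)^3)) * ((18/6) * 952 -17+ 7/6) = -136328/1029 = -132.49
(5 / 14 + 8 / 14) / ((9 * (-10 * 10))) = -13 / 12600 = -0.00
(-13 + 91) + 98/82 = 3247/41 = 79.20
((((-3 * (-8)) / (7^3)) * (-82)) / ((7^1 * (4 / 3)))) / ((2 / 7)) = -738 / 343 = -2.15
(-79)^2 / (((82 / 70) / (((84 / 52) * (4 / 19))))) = 18348540 / 10127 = 1811.84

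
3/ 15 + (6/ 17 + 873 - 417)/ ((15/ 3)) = 1555/ 17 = 91.47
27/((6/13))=117/2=58.50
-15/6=-5/2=-2.50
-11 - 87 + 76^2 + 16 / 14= 39754 / 7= 5679.14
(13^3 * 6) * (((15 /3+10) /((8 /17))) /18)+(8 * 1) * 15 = 23463.12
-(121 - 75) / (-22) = 23 / 11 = 2.09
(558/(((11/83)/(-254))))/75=-3921252/275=-14259.10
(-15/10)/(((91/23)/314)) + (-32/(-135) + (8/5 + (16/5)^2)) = -6570443/61425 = -106.97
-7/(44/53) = -371/44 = -8.43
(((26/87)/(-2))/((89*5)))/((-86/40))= 52/332949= 0.00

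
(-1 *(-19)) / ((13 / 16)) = 304 / 13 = 23.38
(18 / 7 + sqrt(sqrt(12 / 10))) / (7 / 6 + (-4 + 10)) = 6 * 5^(3 / 4) * 6^(1 / 4) / 215 + 108 / 301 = 0.50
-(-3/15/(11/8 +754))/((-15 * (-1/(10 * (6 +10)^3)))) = 65536/90645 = 0.72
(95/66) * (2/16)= 95/528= 0.18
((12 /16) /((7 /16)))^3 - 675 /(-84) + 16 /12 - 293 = -278.59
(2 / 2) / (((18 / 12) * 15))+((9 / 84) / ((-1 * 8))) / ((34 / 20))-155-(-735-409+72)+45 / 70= 78626773 / 85680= 917.68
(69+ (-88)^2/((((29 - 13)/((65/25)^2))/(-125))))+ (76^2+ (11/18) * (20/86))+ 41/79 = -12325026143/30573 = -403134.34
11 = 11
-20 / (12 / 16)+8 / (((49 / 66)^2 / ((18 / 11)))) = -21008 / 7203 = -2.92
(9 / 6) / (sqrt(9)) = 1 / 2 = 0.50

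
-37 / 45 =-0.82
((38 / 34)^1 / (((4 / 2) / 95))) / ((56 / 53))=95665 / 1904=50.24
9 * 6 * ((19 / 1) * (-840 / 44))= -19587.27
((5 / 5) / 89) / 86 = 1 / 7654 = 0.00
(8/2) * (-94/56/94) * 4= -2/7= -0.29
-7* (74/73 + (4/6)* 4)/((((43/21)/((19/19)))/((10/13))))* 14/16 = -53165/6278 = -8.47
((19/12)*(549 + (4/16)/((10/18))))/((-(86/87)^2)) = -526779693/591680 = -890.31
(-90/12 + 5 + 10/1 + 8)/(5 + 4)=31/18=1.72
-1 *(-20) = 20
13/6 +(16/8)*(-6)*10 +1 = -701/6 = -116.83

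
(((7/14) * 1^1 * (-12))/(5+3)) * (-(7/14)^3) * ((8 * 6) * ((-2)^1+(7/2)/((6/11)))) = 159/8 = 19.88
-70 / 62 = -1.13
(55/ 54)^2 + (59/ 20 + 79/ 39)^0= 5941/ 2916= 2.04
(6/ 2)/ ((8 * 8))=3/ 64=0.05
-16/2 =-8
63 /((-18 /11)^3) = -9317 /648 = -14.38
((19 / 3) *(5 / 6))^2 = 9025 / 324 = 27.85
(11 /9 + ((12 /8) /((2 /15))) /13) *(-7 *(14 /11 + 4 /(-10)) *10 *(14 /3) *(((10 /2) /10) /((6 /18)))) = -382984 /429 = -892.74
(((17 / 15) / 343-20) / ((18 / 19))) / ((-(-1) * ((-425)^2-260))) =-1954777 / 16703602650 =-0.00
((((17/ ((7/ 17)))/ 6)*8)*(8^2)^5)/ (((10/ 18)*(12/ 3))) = 930934161408/ 35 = 26598118897.37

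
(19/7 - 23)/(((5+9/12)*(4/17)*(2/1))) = -1207/161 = -7.50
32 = 32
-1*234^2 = -54756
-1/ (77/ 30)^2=-900/ 5929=-0.15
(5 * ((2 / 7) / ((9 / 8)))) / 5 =16 / 63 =0.25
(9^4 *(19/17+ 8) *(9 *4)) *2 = 73220760/17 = 4307103.53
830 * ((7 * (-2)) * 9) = -104580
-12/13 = -0.92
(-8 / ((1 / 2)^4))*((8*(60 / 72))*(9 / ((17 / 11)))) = -84480 / 17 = -4969.41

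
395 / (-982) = -395 / 982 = -0.40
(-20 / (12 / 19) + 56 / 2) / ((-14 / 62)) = 341 / 21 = 16.24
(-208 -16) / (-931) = 32 / 133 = 0.24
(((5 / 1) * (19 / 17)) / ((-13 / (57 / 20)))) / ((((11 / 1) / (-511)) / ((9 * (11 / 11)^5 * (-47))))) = -234093699 / 9724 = -24073.81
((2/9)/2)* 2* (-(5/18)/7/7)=-5/3969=-0.00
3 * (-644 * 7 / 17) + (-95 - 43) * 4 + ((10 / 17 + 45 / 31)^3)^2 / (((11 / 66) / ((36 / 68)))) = -407401047704140886262 / 364177082744155313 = -1118.69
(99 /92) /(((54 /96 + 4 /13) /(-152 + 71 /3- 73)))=-1036464 /4163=-248.97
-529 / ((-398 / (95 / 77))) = 50255 / 30646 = 1.64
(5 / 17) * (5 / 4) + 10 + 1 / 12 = 533 / 51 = 10.45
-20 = -20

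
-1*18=-18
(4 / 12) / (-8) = -1 / 24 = -0.04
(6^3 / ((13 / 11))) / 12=198 / 13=15.23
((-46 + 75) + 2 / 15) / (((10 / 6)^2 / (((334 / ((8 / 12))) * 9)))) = 5911299 / 125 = 47290.39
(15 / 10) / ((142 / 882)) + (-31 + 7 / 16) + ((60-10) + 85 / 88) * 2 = 1008255 / 12496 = 80.69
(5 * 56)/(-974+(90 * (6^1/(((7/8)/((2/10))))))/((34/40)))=-16660/49313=-0.34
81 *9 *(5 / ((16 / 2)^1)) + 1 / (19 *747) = 51733493 / 113544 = 455.63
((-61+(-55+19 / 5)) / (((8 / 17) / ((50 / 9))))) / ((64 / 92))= -365585 / 192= -1904.09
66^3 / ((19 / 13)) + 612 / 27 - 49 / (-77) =123350395 / 627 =196731.09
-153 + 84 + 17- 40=-92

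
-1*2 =-2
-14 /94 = -7 /47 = -0.15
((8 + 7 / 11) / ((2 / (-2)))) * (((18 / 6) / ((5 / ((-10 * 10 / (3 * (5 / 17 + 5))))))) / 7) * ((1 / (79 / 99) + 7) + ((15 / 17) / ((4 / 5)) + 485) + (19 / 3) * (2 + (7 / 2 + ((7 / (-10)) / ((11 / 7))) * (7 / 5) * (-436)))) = 189569598833 / 18066510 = 10492.87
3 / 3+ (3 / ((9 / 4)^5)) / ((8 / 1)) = 19811 / 19683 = 1.01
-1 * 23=-23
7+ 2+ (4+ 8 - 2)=19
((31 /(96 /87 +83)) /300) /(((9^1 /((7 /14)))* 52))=899 /684871200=0.00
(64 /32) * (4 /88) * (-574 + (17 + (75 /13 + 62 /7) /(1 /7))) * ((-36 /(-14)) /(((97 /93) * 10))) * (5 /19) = -4946670 /1844843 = -2.68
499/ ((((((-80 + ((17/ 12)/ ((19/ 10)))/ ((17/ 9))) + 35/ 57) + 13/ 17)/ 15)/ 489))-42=-7099767096/ 151603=-46831.31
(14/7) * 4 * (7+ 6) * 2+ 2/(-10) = 1039/5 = 207.80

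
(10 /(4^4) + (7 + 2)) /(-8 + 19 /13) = -15041 /10880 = -1.38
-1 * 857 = -857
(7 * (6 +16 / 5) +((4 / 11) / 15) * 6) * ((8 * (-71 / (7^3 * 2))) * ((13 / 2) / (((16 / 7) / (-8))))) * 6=3931980 / 539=7294.95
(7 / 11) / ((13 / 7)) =49 / 143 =0.34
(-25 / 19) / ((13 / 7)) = -175 / 247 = -0.71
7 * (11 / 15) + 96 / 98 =4493 / 735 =6.11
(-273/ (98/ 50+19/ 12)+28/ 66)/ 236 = -1343909/ 4139322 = -0.32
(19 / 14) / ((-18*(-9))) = 19 / 2268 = 0.01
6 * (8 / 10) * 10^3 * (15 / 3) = 24000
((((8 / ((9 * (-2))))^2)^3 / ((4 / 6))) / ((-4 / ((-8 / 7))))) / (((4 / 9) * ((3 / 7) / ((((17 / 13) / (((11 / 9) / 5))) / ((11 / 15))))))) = 0.13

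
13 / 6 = 2.17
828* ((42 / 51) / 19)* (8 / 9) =10304 / 323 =31.90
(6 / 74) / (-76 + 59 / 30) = -90 / 82177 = -0.00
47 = 47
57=57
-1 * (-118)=118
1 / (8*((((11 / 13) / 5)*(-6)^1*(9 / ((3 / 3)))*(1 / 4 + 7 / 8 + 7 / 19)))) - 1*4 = -540587 / 134838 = -4.01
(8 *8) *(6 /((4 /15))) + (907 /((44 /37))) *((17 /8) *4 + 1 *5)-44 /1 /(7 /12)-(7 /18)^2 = 581833841 /49896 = 11660.93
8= 8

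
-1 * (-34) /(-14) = -17 /7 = -2.43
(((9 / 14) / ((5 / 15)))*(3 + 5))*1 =108 / 7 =15.43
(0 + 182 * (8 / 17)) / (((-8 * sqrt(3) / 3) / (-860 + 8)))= 155064 * sqrt(3) / 17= 15798.75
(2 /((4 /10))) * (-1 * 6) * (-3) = 90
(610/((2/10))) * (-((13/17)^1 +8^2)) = -3358050/17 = -197532.35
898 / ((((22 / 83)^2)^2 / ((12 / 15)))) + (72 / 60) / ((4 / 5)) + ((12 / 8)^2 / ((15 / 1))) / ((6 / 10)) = 42618084693 / 292820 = 145543.63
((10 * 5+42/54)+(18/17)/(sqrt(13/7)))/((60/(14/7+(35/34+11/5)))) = 2667 * sqrt(91)/375700+406273/91800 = 4.49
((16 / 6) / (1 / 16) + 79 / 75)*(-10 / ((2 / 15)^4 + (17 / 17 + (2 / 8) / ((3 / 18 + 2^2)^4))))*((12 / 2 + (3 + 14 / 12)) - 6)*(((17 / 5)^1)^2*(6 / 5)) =-799563656250 / 31676869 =-25241.25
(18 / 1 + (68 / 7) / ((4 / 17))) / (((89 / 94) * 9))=39010 / 5607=6.96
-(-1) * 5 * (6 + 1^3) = 35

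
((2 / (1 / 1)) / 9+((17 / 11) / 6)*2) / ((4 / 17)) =1241 / 396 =3.13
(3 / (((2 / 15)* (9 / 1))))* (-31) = -155 / 2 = -77.50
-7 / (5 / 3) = -21 / 5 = -4.20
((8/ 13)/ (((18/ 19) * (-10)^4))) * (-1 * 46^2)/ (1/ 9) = -10051/ 8125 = -1.24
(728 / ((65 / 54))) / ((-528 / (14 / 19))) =-882 / 1045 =-0.84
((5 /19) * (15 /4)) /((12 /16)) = 25 /19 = 1.32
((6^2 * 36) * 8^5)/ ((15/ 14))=198180864/ 5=39636172.80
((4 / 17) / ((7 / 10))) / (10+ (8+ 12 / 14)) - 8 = -4478 / 561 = -7.98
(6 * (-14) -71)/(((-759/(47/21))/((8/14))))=29140/111573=0.26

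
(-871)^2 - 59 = 758582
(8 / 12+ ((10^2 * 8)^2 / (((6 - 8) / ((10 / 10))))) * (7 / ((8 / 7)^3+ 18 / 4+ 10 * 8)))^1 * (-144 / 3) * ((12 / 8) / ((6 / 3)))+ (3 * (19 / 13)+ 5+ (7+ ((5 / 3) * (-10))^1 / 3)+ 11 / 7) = 45305733345500 / 48313629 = 937742.30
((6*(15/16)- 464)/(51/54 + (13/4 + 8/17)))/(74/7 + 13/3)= -11782071/1787230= -6.59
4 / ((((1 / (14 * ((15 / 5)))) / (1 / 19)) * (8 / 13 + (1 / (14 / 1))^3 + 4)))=5992896 / 3128407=1.92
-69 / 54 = -23 / 18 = -1.28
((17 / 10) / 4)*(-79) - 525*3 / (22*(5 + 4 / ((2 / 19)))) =-666739 / 18920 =-35.24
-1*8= -8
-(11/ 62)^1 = -11/ 62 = -0.18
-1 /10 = -0.10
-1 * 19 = -19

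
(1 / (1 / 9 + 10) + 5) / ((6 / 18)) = 15.30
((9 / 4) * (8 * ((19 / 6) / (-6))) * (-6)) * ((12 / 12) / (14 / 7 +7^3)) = 19 / 115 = 0.17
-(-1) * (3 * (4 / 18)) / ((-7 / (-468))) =312 / 7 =44.57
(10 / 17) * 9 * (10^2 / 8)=66.18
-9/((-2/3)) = 27/2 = 13.50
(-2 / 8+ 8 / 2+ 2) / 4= 23 / 16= 1.44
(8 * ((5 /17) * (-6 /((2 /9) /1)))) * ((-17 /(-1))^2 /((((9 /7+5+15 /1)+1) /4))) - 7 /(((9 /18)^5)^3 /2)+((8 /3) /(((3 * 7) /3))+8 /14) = -126138676 /273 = -462046.43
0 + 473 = 473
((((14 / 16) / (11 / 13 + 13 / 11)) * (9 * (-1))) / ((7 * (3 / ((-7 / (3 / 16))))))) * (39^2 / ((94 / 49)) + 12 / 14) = 5479.40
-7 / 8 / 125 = -7 / 1000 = -0.01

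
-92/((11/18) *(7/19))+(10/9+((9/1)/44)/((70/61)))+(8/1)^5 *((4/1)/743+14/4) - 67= 2355973411843/20595960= 114390.08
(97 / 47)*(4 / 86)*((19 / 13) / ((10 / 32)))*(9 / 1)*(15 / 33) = 530784 / 289003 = 1.84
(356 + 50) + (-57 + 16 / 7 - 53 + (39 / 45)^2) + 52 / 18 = 52837 / 175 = 301.93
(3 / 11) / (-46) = -3 / 506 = -0.01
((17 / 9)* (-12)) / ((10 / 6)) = -68 / 5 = -13.60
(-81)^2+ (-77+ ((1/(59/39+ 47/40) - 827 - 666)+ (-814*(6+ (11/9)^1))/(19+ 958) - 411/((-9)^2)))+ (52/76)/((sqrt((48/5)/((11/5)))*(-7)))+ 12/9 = 4981.57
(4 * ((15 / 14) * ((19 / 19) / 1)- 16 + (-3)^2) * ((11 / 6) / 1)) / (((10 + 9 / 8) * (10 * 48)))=-913 / 112140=-0.01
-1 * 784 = -784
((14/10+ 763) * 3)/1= 11466/5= 2293.20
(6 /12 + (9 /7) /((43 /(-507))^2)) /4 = 4639825 /103544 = 44.81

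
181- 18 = 163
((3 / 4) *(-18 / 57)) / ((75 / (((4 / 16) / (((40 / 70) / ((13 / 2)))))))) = -273 / 30400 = -0.01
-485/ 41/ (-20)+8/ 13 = 2573/ 2132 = 1.21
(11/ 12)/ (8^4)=11/ 49152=0.00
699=699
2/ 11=0.18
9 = 9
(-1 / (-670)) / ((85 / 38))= 19 / 28475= 0.00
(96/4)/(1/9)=216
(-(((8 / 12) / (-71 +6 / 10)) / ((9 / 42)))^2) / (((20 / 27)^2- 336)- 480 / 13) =143325 / 27328514048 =0.00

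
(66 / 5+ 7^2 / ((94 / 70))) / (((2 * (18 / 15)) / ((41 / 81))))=478757 / 45684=10.48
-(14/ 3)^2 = -196/ 9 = -21.78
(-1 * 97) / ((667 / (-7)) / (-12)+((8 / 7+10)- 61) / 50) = -29100 / 2083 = -13.97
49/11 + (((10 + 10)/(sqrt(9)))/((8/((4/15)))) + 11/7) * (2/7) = 24095/4851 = 4.97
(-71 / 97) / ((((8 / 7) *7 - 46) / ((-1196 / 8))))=-21229 / 7372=-2.88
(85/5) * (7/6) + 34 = 323/6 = 53.83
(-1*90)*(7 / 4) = -315 / 2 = -157.50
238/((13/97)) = 23086/13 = 1775.85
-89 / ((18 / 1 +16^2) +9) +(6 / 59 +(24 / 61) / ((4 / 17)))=1486361 / 1018517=1.46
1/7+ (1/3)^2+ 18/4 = 599/126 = 4.75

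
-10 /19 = -0.53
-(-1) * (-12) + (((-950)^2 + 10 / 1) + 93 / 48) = 14439999 / 16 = 902499.94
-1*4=-4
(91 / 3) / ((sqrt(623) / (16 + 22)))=494 * sqrt(623) / 267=46.18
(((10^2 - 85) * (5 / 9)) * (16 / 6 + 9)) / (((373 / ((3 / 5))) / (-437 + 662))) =35.19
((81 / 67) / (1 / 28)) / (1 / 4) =9072 / 67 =135.40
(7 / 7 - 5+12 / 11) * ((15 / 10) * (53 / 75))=-848 / 275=-3.08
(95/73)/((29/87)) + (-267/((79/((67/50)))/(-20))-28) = 66.48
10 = 10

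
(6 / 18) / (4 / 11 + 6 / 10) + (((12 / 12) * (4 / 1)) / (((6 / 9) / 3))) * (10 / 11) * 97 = 2776745 / 1749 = 1587.62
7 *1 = 7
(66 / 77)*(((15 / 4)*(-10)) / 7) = -225 / 49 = -4.59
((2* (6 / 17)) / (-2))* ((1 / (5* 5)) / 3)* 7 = -14 / 425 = -0.03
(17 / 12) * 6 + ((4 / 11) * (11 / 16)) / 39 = 1327 / 156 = 8.51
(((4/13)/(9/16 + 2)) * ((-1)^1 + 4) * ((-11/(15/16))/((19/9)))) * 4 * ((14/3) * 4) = -7569408/50635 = -149.49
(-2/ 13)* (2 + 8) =-20/ 13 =-1.54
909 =909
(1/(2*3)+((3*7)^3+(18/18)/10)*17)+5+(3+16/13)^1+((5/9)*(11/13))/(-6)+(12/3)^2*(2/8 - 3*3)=552151147/3510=157308.02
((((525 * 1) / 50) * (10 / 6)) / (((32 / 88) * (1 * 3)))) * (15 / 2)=1925 / 16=120.31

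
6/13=0.46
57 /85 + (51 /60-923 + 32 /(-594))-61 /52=-302818387 /328185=-922.71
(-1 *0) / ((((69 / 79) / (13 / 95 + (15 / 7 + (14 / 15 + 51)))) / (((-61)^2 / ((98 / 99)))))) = 0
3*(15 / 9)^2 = 25 / 3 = 8.33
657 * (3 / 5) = 1971 / 5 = 394.20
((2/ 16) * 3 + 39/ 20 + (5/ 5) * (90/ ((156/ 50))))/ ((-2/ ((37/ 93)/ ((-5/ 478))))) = 47778729/ 80600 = 592.79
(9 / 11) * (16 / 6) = 24 / 11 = 2.18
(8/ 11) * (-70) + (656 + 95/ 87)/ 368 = -17300123/ 352176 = -49.12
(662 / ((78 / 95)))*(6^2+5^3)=5062645 / 39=129811.41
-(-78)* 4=312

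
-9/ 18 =-0.50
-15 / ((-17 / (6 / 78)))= 15 / 221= 0.07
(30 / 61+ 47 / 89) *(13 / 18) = 71981 / 97722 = 0.74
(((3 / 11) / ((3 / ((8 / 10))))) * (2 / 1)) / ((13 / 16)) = 128 / 715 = 0.18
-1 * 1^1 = -1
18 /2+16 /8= 11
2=2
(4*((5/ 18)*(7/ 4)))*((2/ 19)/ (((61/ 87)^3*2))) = 2560845/ 8625278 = 0.30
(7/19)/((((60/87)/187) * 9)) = 37961/3420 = 11.10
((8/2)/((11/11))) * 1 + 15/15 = 5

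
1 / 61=0.02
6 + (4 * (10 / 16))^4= 721 / 16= 45.06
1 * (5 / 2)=5 / 2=2.50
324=324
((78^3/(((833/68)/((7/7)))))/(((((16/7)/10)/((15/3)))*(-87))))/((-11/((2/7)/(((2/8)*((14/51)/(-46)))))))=-18554983200/109417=-169580.44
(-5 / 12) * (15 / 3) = -25 / 12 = -2.08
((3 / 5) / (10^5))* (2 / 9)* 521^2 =271441 / 750000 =0.36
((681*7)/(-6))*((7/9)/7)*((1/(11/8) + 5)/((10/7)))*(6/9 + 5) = -1323637/660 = -2005.51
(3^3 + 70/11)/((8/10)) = 1835/44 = 41.70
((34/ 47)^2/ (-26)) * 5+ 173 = 4965151/ 28717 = 172.90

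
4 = 4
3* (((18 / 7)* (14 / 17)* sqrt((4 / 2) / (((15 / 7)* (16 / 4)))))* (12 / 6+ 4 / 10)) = 216* sqrt(210) / 425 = 7.37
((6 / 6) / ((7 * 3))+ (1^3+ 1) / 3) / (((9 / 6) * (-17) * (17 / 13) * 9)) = -130 / 54621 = -0.00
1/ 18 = 0.06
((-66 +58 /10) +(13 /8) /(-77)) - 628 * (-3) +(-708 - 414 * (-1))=4711719 /3080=1529.78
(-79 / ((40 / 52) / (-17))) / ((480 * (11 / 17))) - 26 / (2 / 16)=-10685597 / 52800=-202.38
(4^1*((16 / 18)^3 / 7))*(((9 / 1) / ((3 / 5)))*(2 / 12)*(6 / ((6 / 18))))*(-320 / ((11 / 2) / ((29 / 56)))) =-23756800 / 43659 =-544.14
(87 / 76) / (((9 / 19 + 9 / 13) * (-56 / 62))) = -11687 / 10752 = -1.09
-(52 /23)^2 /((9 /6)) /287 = -5408 /455469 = -0.01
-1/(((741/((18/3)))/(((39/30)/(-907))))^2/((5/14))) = -1/20788340230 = -0.00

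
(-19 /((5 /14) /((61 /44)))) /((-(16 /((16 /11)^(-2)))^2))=10798403 /167772160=0.06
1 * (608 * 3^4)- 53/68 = 49247.22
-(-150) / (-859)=-150 / 859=-0.17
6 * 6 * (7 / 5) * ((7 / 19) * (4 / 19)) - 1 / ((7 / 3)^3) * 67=-845037 / 619115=-1.36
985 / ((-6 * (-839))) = 985 / 5034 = 0.20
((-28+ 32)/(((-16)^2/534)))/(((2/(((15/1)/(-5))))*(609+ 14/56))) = -801/38992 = -0.02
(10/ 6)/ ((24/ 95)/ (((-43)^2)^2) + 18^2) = 1623930475/ 315692084412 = 0.01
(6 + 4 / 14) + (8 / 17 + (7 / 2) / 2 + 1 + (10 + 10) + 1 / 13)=183061 / 6188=29.58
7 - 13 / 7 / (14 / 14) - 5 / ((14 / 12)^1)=6 / 7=0.86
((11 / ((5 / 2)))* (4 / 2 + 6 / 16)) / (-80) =-0.13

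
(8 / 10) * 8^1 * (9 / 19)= 3.03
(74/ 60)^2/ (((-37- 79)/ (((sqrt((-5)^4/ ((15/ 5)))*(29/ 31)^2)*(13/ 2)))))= -516113*sqrt(3)/ 830304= -1.08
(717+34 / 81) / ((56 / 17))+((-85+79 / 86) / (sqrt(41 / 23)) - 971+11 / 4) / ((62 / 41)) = -29705567 / 70308 - 7231 * sqrt(943) / 5332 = -464.15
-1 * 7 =-7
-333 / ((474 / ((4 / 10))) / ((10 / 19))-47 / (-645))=-429570 / 2904529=-0.15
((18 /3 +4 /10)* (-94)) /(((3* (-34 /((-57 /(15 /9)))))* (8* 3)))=-3572 /425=-8.40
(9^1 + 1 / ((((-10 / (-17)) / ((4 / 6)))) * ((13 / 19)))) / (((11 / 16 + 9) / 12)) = 132992 / 10075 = 13.20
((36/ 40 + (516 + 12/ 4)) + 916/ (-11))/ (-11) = -39.69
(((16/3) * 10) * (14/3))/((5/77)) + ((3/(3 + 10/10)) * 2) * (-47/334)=23042059/6012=3832.68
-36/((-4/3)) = 27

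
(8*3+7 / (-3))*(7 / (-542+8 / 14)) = -637 / 2274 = -0.28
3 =3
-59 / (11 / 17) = -91.18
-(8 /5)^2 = -64 /25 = -2.56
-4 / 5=-0.80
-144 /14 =-72 /7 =-10.29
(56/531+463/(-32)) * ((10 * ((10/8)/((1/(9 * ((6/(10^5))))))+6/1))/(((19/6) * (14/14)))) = -1027740871/3776000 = -272.18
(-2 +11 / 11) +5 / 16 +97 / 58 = 457 / 464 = 0.98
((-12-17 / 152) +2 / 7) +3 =-9391 / 1064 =-8.83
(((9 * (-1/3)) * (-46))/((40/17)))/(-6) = -391/40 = -9.78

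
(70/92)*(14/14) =35/46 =0.76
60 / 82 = 30 / 41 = 0.73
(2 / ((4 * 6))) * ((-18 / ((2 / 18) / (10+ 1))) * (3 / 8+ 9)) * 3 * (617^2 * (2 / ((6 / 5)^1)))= -42399237375 / 16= -2649952335.94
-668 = -668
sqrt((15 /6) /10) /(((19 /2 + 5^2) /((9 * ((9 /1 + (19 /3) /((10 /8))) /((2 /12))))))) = 1266 /115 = 11.01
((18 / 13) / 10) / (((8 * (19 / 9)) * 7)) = 81 / 69160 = 0.00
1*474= 474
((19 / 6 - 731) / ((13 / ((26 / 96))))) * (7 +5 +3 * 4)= -4367 / 12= -363.92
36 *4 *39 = 5616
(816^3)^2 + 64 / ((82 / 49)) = 12103885570657224224 / 41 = 295216721235542054.24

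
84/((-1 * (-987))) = 4/47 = 0.09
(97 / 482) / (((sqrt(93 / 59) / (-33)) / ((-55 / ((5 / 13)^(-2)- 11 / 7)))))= 10269875* sqrt(5487) / 13567336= 56.07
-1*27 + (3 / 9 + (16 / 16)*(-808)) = -2504 / 3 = -834.67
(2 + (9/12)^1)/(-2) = -11/8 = -1.38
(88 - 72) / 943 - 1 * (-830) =782706 / 943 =830.02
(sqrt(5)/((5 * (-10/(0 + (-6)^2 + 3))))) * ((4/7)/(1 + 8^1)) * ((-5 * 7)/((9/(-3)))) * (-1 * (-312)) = -2704 * sqrt(5)/15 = -403.09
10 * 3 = 30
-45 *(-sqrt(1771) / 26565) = 3 *sqrt(1771) / 1771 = 0.07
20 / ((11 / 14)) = 280 / 11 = 25.45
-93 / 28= -3.32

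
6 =6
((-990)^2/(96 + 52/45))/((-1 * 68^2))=-11026125/5054032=-2.18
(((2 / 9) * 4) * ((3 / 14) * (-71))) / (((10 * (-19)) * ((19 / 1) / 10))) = 284 / 7581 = 0.04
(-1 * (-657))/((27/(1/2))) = 73/6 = 12.17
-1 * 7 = -7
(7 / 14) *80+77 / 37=1557 / 37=42.08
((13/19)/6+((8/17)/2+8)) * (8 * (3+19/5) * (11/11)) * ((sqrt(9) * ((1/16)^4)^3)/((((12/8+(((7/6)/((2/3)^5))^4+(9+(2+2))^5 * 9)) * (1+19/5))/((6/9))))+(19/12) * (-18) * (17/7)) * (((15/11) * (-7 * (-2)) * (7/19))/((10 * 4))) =-56413741046882268940584255541/10205343264750280491663360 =-5527.86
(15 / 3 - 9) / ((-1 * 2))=2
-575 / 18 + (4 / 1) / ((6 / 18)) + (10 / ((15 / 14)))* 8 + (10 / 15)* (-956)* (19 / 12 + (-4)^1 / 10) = -62951 / 90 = -699.46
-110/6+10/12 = -35/2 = -17.50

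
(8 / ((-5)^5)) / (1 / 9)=-72 / 3125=-0.02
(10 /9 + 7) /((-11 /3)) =-73 /33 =-2.21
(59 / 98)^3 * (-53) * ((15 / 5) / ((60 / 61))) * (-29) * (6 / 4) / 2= 57767156709 / 75295360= 767.21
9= 9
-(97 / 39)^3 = -912673 / 59319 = -15.39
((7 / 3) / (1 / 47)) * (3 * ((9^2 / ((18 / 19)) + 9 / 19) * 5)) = 5374215 / 38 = 141426.71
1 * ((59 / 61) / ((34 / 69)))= 4071 / 2074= 1.96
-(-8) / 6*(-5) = -6.67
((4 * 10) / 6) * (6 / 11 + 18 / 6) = 260 / 11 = 23.64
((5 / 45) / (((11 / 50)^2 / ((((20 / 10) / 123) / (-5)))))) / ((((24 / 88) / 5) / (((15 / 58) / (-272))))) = 3125 / 24013044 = 0.00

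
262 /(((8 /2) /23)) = 3013 /2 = 1506.50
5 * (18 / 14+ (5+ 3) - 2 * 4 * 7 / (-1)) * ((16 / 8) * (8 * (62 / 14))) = 1133360 / 49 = 23129.80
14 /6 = 7 /3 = 2.33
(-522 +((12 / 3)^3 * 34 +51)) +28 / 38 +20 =1725.74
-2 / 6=-1 / 3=-0.33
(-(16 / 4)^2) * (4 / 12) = -16 / 3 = -5.33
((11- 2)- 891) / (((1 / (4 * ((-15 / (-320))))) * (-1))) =1323 / 8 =165.38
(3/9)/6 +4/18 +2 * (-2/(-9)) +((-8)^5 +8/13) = -7667399/234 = -32766.66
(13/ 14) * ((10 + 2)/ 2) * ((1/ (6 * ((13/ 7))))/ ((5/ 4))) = 2/ 5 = 0.40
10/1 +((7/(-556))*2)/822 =2285153/228516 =10.00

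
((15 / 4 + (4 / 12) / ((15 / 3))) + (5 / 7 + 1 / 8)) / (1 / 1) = 3911 / 840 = 4.66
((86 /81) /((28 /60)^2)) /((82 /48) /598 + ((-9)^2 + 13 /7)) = 10285600 /174813387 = 0.06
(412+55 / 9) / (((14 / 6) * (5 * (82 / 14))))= 3763 / 615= 6.12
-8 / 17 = -0.47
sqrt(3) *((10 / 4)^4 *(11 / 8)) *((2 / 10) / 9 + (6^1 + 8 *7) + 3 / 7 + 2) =13957625 *sqrt(3) / 4032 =5995.86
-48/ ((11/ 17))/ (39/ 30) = -8160/ 143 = -57.06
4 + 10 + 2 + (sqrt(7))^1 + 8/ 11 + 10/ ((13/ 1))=sqrt(7) + 2502/ 143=20.14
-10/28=-5/14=-0.36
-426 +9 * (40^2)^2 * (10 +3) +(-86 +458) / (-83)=24860124270 / 83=299519569.52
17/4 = 4.25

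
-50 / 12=-25 / 6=-4.17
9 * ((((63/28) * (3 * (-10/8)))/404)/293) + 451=854171137/1893952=451.00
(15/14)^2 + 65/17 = 16565/3332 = 4.97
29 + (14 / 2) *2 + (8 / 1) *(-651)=-5165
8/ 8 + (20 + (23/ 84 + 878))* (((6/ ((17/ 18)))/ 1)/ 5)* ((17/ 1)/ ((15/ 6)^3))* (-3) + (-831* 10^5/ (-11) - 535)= 72671504034/ 9625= 7550286.13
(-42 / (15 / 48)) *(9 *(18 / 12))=-9072 / 5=-1814.40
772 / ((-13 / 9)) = -6948 / 13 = -534.46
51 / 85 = 3 / 5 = 0.60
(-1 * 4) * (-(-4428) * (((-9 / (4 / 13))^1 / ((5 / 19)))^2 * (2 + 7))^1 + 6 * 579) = -49234793427 / 25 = -1969391737.08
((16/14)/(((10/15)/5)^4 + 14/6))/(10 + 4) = 202500/5788909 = 0.03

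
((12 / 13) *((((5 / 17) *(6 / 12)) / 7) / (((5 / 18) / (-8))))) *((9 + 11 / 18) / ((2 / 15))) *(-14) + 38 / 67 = 8353918 / 14807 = 564.19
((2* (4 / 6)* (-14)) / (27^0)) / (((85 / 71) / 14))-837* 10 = -2190014 / 255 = -8588.29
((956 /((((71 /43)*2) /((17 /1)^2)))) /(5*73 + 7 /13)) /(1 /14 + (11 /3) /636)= 14324565619 /4831266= 2964.97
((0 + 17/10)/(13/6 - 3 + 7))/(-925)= -51/171125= -0.00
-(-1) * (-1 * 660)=-660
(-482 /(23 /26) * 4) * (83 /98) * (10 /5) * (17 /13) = -5440816 /1127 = -4827.70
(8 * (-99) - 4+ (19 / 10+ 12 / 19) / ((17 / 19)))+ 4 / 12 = -404347 / 510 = -792.84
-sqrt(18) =-3 * sqrt(2) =-4.24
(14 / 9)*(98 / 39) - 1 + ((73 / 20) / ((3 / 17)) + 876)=6315137 / 7020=899.59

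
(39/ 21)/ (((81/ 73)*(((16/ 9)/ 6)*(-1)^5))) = -949/ 168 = -5.65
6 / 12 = 0.50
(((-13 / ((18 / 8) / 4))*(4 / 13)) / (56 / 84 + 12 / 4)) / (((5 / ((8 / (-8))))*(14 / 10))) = 64 / 231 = 0.28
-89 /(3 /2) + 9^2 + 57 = 236 /3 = 78.67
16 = 16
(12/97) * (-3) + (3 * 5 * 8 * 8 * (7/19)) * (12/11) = 7814556/20273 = 385.47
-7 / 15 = -0.47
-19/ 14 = -1.36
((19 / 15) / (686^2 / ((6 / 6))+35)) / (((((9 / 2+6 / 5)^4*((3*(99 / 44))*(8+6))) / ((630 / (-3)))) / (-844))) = 33760000 / 7059762909423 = 0.00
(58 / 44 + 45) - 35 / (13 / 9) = 6317 / 286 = 22.09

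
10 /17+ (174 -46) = 128.59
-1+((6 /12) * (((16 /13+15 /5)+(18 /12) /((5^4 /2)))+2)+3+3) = 65957 /8125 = 8.12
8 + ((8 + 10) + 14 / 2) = 33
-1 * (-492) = 492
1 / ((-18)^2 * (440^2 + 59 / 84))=7 / 439086393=0.00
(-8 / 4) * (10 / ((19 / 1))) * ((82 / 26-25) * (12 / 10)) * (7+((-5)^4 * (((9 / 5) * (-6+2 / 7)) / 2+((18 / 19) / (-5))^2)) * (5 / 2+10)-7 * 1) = -1100993.74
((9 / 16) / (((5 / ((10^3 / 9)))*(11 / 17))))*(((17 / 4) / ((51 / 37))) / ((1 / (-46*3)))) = -8219.89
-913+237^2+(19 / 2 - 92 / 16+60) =221279 / 4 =55319.75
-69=-69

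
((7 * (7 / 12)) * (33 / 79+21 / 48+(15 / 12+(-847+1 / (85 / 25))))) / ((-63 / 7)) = 32936673 / 85952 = 383.20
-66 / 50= -33 / 25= -1.32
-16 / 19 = -0.84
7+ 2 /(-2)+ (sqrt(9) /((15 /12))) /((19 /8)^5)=74676186 /12380495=6.03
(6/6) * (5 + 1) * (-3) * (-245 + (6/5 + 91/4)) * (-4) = -79578/5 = -15915.60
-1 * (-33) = 33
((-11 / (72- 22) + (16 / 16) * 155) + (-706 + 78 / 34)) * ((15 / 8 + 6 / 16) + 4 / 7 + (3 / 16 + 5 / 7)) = -2043.77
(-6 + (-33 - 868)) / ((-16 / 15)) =13605 / 16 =850.31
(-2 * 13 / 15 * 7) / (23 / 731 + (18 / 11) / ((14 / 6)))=-10244234 / 618675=-16.56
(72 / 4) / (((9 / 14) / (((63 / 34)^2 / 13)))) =27783 / 3757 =7.39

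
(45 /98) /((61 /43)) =1935 /5978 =0.32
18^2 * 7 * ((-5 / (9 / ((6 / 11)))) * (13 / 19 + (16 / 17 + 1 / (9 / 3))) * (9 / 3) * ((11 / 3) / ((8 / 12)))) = -7174440 / 323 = -22211.89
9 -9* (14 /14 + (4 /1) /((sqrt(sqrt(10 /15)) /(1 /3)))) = -6* 2^(3 /4)* 3^(1 /4) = -13.28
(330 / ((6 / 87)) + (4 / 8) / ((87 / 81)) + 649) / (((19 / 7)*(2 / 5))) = 11031965 / 2204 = 5005.43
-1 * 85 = -85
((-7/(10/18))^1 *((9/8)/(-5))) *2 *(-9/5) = -5103/500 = -10.21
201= 201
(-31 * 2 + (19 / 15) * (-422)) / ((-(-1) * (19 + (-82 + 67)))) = -2237 / 15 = -149.13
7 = 7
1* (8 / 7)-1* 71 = -489 / 7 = -69.86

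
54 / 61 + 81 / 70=8721 / 4270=2.04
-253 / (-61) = 253 / 61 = 4.15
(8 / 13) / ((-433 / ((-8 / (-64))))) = -1 / 5629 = -0.00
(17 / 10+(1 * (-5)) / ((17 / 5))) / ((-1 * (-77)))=39 / 13090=0.00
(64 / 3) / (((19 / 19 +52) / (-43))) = -2752 / 159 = -17.31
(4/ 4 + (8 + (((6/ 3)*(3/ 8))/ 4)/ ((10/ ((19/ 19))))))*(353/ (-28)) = -509379/ 4480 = -113.70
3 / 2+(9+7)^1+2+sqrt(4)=43 / 2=21.50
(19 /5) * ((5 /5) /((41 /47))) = 4.36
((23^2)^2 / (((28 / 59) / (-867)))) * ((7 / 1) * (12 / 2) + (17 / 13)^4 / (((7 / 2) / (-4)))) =-55317509117127759 / 2798978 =-19763466921.54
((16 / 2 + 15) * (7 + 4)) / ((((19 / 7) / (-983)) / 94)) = -163643942 / 19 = -8612839.05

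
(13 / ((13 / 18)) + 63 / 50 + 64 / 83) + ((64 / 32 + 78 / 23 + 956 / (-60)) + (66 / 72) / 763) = 4146958441 / 436970100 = 9.49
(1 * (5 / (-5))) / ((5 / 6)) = -6 / 5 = -1.20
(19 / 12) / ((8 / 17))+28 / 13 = 6887 / 1248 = 5.52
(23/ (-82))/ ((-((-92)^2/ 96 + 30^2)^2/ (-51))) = -21114/ 1441274681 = -0.00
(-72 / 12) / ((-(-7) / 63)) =-54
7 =7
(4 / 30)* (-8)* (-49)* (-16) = -12544 / 15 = -836.27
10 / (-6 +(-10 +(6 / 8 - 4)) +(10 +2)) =-40 / 29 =-1.38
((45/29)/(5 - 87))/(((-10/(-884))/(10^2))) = -198900/1189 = -167.28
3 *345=1035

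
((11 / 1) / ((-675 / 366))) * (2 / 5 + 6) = -42944 / 1125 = -38.17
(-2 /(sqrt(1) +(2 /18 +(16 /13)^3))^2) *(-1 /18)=43441281 /3461439556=0.01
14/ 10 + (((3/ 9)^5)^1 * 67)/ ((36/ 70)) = 42343/ 21870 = 1.94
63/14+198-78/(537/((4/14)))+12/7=511657/2506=204.17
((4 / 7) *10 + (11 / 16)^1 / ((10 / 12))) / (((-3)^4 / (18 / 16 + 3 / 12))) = 20141 / 181440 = 0.11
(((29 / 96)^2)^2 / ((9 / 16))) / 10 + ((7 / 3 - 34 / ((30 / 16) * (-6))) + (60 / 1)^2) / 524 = 430714013939 / 62586224640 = 6.88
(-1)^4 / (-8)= -1 / 8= -0.12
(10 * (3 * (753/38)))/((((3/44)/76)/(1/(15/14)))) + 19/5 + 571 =619038.80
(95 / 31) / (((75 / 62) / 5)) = 38 / 3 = 12.67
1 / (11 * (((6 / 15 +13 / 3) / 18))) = 270 / 781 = 0.35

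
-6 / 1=-6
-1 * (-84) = 84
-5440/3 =-1813.33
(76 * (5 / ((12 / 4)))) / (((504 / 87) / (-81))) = -24795 / 14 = -1771.07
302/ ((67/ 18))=5436/ 67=81.13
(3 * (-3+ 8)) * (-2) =-30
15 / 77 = 0.19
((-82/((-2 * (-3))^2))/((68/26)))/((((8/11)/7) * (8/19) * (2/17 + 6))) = -59983/18432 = -3.25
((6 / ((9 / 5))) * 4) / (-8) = -5 / 3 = -1.67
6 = 6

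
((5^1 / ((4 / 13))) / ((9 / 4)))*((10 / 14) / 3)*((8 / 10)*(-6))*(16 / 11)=-8320 / 693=-12.01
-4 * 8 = -32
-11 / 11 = -1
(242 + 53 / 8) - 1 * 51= 1581 / 8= 197.62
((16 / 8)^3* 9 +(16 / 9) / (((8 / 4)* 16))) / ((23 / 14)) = 9079 / 207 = 43.86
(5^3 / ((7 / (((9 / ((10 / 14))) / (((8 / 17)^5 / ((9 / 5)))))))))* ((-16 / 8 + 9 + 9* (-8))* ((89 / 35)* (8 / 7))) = -665323692345 / 200704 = -3314949.84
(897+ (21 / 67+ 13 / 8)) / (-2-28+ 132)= 28343 / 3216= 8.81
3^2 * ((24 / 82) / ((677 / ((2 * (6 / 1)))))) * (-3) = -0.14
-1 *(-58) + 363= 421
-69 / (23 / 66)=-198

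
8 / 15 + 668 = 10028 / 15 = 668.53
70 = 70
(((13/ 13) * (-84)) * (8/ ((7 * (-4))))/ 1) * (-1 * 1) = -24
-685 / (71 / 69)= -47265 / 71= -665.70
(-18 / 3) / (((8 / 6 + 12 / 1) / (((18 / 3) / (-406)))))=27 / 4060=0.01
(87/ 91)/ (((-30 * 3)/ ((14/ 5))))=-29/ 975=-0.03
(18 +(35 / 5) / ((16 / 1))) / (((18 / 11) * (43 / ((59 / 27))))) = 191455 / 334368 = 0.57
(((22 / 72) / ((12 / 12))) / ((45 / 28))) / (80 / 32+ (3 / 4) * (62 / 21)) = 49 / 1215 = 0.04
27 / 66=9 / 22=0.41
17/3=5.67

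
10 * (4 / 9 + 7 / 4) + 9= 557 / 18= 30.94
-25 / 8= -3.12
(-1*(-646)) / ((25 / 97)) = 62662 / 25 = 2506.48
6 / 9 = 2 / 3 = 0.67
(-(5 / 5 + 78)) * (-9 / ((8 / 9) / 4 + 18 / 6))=6399 / 29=220.66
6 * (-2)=-12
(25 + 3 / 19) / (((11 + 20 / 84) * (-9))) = -1673 / 6726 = -0.25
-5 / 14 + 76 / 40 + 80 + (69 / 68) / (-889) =24646799 / 302260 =81.54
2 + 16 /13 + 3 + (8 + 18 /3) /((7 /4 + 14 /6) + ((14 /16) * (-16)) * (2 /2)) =4.82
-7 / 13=-0.54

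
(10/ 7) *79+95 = 1455/ 7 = 207.86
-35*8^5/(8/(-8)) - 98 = 1146782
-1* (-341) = 341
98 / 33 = 2.97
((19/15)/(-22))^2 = 361/108900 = 0.00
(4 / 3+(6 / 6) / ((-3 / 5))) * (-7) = 7 / 3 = 2.33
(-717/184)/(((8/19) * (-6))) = 4541/2944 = 1.54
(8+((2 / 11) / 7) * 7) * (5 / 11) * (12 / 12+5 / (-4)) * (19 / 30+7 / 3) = -1335 / 484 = -2.76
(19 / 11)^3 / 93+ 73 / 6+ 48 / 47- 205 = -2231204005 / 11635602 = -191.76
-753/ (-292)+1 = 1045/ 292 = 3.58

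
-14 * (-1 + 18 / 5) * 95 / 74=-1729 / 37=-46.73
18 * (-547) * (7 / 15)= -22974 / 5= -4594.80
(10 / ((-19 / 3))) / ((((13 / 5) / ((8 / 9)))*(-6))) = 200 / 2223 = 0.09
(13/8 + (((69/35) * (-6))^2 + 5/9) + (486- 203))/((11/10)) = 37493437/97020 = 386.45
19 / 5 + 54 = 289 / 5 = 57.80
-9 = -9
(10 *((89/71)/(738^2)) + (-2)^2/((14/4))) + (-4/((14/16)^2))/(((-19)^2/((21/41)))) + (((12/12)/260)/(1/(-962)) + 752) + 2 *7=93252108376663/122147990685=763.44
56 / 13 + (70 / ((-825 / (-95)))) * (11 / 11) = 5306 / 429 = 12.37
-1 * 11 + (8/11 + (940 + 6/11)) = 10233/11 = 930.27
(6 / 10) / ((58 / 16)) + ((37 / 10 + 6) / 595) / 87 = 0.17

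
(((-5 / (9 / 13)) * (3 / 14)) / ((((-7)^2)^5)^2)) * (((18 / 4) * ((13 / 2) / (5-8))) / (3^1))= 845 / 13405100737998816168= 0.00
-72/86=-36/43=-0.84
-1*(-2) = 2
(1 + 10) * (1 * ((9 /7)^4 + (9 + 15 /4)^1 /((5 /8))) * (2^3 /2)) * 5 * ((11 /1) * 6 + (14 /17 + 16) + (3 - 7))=401146.70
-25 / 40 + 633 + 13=5163 / 8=645.38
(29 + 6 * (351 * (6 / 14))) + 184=7809 / 7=1115.57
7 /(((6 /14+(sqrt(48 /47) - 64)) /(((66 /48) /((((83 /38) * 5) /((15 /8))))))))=-58415595 /2246691808 - 19551 * sqrt(141) /561672952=-0.03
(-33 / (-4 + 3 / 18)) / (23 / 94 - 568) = -18612 / 1227487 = -0.02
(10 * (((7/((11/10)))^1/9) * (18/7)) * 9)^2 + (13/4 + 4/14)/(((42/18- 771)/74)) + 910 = 108153621571/3906364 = 27686.52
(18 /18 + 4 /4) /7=2 /7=0.29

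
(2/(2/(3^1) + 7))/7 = 6/161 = 0.04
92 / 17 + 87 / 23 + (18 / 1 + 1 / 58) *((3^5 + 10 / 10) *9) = 448741565 / 11339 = 39575.06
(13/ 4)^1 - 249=-983/ 4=-245.75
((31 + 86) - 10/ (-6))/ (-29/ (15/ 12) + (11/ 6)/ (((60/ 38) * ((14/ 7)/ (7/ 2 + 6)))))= -85440/ 12733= -6.71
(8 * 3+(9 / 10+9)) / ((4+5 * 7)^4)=113 / 7711470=0.00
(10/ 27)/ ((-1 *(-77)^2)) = -10/ 160083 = -0.00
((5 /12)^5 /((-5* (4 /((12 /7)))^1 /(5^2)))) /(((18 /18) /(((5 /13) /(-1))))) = 78125 /7547904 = 0.01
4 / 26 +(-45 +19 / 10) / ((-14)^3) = 60483 / 356720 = 0.17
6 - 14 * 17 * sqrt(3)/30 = 6 - 119 * sqrt(3)/15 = -7.74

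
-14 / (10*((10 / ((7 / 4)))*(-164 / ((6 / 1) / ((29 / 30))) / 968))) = 53361 / 5945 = 8.98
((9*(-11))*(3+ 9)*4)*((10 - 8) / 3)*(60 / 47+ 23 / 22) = -345744 / 47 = -7356.26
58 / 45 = 1.29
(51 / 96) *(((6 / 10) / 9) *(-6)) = -17 / 80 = -0.21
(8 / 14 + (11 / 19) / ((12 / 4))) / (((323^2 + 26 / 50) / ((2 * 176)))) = 22000 / 8530221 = 0.00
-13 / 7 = -1.86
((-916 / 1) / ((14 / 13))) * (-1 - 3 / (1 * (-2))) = -2977 / 7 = -425.29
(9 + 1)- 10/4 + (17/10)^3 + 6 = 18413/1000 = 18.41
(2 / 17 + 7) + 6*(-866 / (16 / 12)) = -66128 / 17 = -3889.88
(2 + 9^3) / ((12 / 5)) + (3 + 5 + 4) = 3799 / 12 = 316.58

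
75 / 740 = 15 / 148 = 0.10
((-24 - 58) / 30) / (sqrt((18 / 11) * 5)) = -41 * sqrt(110) / 450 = -0.96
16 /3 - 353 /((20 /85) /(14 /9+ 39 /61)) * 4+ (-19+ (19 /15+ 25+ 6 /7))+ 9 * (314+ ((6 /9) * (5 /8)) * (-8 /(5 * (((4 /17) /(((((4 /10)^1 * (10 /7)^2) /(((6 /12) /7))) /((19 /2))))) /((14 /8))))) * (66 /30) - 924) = -6851273434 /365085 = -18766.24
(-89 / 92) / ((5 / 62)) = -2759 / 230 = -12.00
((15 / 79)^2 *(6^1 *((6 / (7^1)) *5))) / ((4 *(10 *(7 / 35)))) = 10125 / 87374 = 0.12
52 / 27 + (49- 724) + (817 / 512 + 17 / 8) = -9253141 / 13824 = -669.35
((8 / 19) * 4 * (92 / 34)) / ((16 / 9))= 828 / 323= 2.56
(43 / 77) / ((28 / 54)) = 1161 / 1078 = 1.08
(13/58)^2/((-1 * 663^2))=-1/8749764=-0.00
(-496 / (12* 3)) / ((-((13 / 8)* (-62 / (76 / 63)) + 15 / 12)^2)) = 11459584 / 5629050729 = 0.00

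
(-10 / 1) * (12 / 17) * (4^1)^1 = -480 / 17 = -28.24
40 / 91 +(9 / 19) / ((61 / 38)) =4078 / 5551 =0.73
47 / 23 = 2.04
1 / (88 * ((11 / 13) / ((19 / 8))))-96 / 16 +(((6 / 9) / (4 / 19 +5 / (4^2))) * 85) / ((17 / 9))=21092259 / 410432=51.39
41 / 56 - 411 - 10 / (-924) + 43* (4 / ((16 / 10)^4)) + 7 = -89179907 / 236544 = -377.01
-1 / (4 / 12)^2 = -9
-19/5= -3.80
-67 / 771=-0.09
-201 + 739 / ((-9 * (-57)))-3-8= -108017 / 513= -210.56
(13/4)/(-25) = -13/100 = -0.13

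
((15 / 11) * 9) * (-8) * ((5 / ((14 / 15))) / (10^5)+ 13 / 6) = -3276081 / 15400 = -212.73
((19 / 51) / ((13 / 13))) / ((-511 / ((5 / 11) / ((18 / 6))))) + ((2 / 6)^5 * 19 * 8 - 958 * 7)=-6705.37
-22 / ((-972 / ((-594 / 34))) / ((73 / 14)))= -8833 / 4284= -2.06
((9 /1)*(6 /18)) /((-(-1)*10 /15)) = 9 /2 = 4.50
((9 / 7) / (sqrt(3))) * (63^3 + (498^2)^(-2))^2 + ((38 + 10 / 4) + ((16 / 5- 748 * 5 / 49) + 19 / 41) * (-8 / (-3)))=-9237481 / 60270 + 236525537890283973426920088055009 * sqrt(3) / 8826967496145044139264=46411663772.36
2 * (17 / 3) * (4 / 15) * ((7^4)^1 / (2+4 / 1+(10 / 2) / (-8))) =2612288 / 1935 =1350.02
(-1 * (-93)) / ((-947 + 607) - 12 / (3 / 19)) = -93 / 416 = -0.22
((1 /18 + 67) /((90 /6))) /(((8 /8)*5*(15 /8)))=4828 /10125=0.48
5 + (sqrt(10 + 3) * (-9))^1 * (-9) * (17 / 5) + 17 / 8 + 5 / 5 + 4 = 97 / 8 + 1377 * sqrt(13) / 5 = 1005.09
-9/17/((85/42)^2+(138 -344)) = 15876/6054703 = 0.00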